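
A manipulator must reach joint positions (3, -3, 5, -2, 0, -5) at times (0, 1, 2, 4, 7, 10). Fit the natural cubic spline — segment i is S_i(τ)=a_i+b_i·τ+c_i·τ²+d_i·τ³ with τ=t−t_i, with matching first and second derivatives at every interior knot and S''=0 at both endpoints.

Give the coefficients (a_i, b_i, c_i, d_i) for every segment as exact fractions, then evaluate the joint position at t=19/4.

Δ: Δ0=-6, Δ1=8, Δ2=-7/2, Δ3=2/3, Δ4=-5/3
row 1: diag=4, rhs=84; c'=1/4, d'=21
row 2: denom=6−1·1/4=23/4; d'=(-69−1·21)/(23/4)=-360/23
row 3: denom=10−2·8/23=214/23; d'=(25−2·-360/23)/(214/23)=1295/214
row 4: denom=12−3·69/214=2361/214; d'=(-14−3·1295/214)/(2361/214)=-6881/2361
back: M4=-6881/2361
back: M3=1295/214−69/214·-6881/2361=5502/787
back: M2=-360/23−8/23·5502/787=-14232/787
back: M1=21−1/4·-14232/787=20085/787
M: M0=0, M1=20085/787, M2=-14232/787, M3=5502/787, M4=-6881/2361, M5=0
seg 0: a=3, c=M0/2=0, d=(M1−M0)/(6·1)=6695/1574, b=Δ0−h0·(2M0+M1)/6=-16139/1574
seg 1: a=-3, c=M1/2=20085/1574, d=(M2−M1)/(6·1)=-11439/1574, b=Δ1−h1·(2M1+M2)/6=1973/787
seg 2: a=5, c=M2/2=-7116/787, d=(M3−M2)/(6·2)=3289/1574, b=Δ2−h2·(2M2+M3)/6=9799/1574
seg 3: a=-2, c=M3/2=2751/787, d=(M4−M3)/(6·3)=-23387/42498, b=Δ3−h3·(2M3+M4)/6=-7661/1574
seg 4: a=0, c=M4/2=-6881/4722, d=(M5−M4)/(6·3)=6881/42498, b=Δ4−h4·(2M4+M5)/6=982/787
t_q=19/4 → seg 3, τ=3/4; S=-2+-7661/1574·τ+2751/787·τ²+-23387/42498·τ³=-394515/100736

  seg 0: a=3 b=-16139/1574 c=0 d=6695/1574
  seg 1: a=-3 b=1973/787 c=20085/1574 d=-11439/1574
  seg 2: a=5 b=9799/1574 c=-7116/787 d=3289/1574
  seg 3: a=-2 b=-7661/1574 c=2751/787 d=-23387/42498
  seg 4: a=0 b=982/787 c=-6881/4722 d=6881/42498
S(19/4) = -394515/100736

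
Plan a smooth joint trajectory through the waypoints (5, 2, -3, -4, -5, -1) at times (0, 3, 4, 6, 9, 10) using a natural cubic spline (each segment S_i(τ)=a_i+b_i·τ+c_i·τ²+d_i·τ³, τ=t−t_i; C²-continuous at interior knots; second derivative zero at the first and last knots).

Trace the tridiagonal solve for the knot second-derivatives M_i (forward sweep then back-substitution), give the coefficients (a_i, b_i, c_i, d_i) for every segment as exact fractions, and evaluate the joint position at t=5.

  seg 0: a=5 b=5351/6162 c=0 d=-11513/55458
  seg 1: a=2 b=-14594/3081 c=-11513/6162 d=3297/2054
  seg 2: a=-3 b=-22541/6162 c=9080/3081 d=-1405/2054
  seg 3: a=-4 b=-37/474 c=-3565/3081 d=19817/55458
  seg 4: a=-5 b=8095/3081 c=4229/2054 d=-4229/6162
S(5) = -13541/3081

Δ: Δ0=-1, Δ1=-5, Δ2=-1/2, Δ3=-1/3, Δ4=4
row 1: diag=8, rhs=-24; c'=1/8, d'=-3
row 2: denom=6−1·1/8=47/8; d'=(27−1·-3)/(47/8)=240/47
row 3: denom=10−2·16/47=438/47; d'=(1−2·240/47)/(438/47)=-433/438
row 4: denom=8−3·47/146=1027/146; d'=(26−3·-433/438)/(1027/146)=4229/1027
back: M4=4229/1027
back: M3=-433/438−47/146·4229/1027=-7130/3081
back: M2=240/47−16/47·-7130/3081=18160/3081
back: M1=-3−1/8·18160/3081=-11513/3081
M: M0=0, M1=-11513/3081, M2=18160/3081, M3=-7130/3081, M4=4229/1027, M5=0
seg 0: a=5, c=M0/2=0, d=(M1−M0)/(6·3)=-11513/55458, b=Δ0−h0·(2M0+M1)/6=5351/6162
seg 1: a=2, c=M1/2=-11513/6162, d=(M2−M1)/(6·1)=3297/2054, b=Δ1−h1·(2M1+M2)/6=-14594/3081
seg 2: a=-3, c=M2/2=9080/3081, d=(M3−M2)/(6·2)=-1405/2054, b=Δ2−h2·(2M2+M3)/6=-22541/6162
seg 3: a=-4, c=M3/2=-3565/3081, d=(M4−M3)/(6·3)=19817/55458, b=Δ3−h3·(2M3+M4)/6=-37/474
seg 4: a=-5, c=M4/2=4229/2054, d=(M5−M4)/(6·1)=-4229/6162, b=Δ4−h4·(2M4+M5)/6=8095/3081
t_q=5 → seg 2, τ=1; S=-3+-22541/6162·τ+9080/3081·τ²+-1405/2054·τ³=-13541/3081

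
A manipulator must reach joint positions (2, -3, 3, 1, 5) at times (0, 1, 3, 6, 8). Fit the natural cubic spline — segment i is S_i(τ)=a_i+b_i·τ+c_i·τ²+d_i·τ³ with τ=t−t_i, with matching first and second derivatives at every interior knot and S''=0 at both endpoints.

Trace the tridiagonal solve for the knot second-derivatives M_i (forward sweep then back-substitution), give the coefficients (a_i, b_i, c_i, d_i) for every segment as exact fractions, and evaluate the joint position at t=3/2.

Δ: Δ0=-5, Δ1=3, Δ2=-2/3, Δ3=2
row 1: diag=6, rhs=48; c'=1/3, d'=8
row 2: denom=10−2·1/3=28/3; d'=(-22−2·8)/(28/3)=-57/14
row 3: denom=10−3·9/28=253/28; d'=(16−3·-57/14)/(253/28)=790/253
back: M3=790/253
back: M2=-57/14−9/28·790/253=-1284/253
back: M1=8−1/3·-1284/253=2452/253
M: M0=0, M1=2452/253, M2=-1284/253, M3=790/253, M4=0
seg 0: a=2, c=M0/2=0, d=(M1−M0)/(6·1)=1226/759, b=Δ0−h0·(2M0+M1)/6=-5021/759
seg 1: a=-3, c=M1/2=1226/253, d=(M2−M1)/(6·2)=-934/759, b=Δ1−h1·(2M1+M2)/6=-1343/759
seg 2: a=3, c=M2/2=-642/253, d=(M3−M2)/(6·3)=1037/2277, b=Δ2−h2·(2M2+M3)/6=2161/759
seg 3: a=1, c=M3/2=395/253, d=(M4−M3)/(6·2)=-395/1518, b=Δ3−h3·(2M3+M4)/6=-62/759
t_q=3/2 → seg 1, τ=1/2; S=-3+-1343/759·τ+1226/253·τ²+-934/759·τ³=-2861/1012

  seg 0: a=2 b=-5021/759 c=0 d=1226/759
  seg 1: a=-3 b=-1343/759 c=1226/253 d=-934/759
  seg 2: a=3 b=2161/759 c=-642/253 d=1037/2277
  seg 3: a=1 b=-62/759 c=395/253 d=-395/1518
S(3/2) = -2861/1012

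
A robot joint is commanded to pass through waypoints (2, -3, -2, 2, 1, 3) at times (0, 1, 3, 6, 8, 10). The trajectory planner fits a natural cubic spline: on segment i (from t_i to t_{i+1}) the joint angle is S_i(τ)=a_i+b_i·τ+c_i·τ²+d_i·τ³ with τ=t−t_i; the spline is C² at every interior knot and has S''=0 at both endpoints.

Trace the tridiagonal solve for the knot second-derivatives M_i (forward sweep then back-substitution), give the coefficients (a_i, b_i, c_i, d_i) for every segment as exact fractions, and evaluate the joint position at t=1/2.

  seg 0: a=2 b=-34007/5736 c=0 d=5327/5736
  seg 1: a=-3 b=-9013/2868 c=5327/1912 d=-2767/5736
  seg 2: a=-2 b=6347/2868 c=-207/1912 d=-1061/17208
  seg 3: a=2 b=-581/5736 c=-317/478 d=5321/22944
  seg 4: a=1 b=83/2868 c=2785/3824 d=-2785/22944
S(1/2) = -12975/15296

Δ: Δ0=-5, Δ1=1/2, Δ2=4/3, Δ3=-1/2, Δ4=1
row 1: diag=6, rhs=33; c'=1/3, d'=11/2
row 2: denom=10−2·1/3=28/3; d'=(5−2·11/2)/(28/3)=-9/14
row 3: denom=10−3·9/28=253/28; d'=(-11−3·-9/14)/(253/28)=-254/253
row 4: denom=8−2·56/253=1912/253; d'=(9−2·-254/253)/(1912/253)=2785/1912
back: M4=2785/1912
back: M3=-254/253−56/253·2785/1912=-317/239
back: M2=-9/14−9/28·-317/239=-207/956
back: M1=11/2−1/3·-207/956=5327/956
M: M0=0, M1=5327/956, M2=-207/956, M3=-317/239, M4=2785/1912, M5=0
seg 0: a=2, c=M0/2=0, d=(M1−M0)/(6·1)=5327/5736, b=Δ0−h0·(2M0+M1)/6=-34007/5736
seg 1: a=-3, c=M1/2=5327/1912, d=(M2−M1)/(6·2)=-2767/5736, b=Δ1−h1·(2M1+M2)/6=-9013/2868
seg 2: a=-2, c=M2/2=-207/1912, d=(M3−M2)/(6·3)=-1061/17208, b=Δ2−h2·(2M2+M3)/6=6347/2868
seg 3: a=2, c=M3/2=-317/478, d=(M4−M3)/(6·2)=5321/22944, b=Δ3−h3·(2M3+M4)/6=-581/5736
seg 4: a=1, c=M4/2=2785/3824, d=(M5−M4)/(6·2)=-2785/22944, b=Δ4−h4·(2M4+M5)/6=83/2868
t_q=1/2 → seg 0, τ=1/2; S=2+-34007/5736·τ+0·τ²+5327/5736·τ³=-12975/15296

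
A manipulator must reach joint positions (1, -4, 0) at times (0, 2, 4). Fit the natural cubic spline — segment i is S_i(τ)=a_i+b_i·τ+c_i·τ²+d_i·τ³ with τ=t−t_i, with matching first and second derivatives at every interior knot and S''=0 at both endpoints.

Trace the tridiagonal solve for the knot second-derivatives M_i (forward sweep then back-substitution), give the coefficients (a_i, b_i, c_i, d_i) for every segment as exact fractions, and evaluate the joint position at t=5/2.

Δ: Δ0=-5/2, Δ1=2
row 1: diag=8, rhs=27; c'=1/4, d'=27/8
back: M1=27/8
M: M0=0, M1=27/8, M2=0
seg 0: a=1, c=M0/2=0, d=(M1−M0)/(6·2)=9/32, b=Δ0−h0·(2M0+M1)/6=-29/8
seg 1: a=-4, c=M1/2=27/16, d=(M2−M1)/(6·2)=-9/32, b=Δ1−h1·(2M1+M2)/6=-1/4
t_q=5/2 → seg 1, τ=1/2; S=-4+-1/4·τ+27/16·τ²+-9/32·τ³=-957/256

  seg 0: a=1 b=-29/8 c=0 d=9/32
  seg 1: a=-4 b=-1/4 c=27/16 d=-9/32
S(5/2) = -957/256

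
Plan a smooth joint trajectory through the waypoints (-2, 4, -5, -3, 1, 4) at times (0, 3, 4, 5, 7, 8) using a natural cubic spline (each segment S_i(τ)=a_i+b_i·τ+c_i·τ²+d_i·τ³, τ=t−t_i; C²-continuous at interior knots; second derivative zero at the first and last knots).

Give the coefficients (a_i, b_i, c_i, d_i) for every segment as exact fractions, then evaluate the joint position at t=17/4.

Δ: Δ0=2, Δ1=-9, Δ2=2, Δ3=2, Δ4=3
row 1: diag=8, rhs=-66; c'=1/8, d'=-33/4
row 2: denom=4−1·1/8=31/8; d'=(66−1·-33/4)/(31/8)=594/31
row 3: denom=6−1·8/31=178/31; d'=(0−1·594/31)/(178/31)=-297/89
row 4: denom=6−2·31/89=472/89; d'=(6−2·-297/89)/(472/89)=141/59
back: M4=141/59
back: M3=-297/89−31/89·141/59=-246/59
back: M2=594/31−8/31·-246/59=1194/59
back: M1=-33/4−1/8·1194/59=-636/59
M: M0=0, M1=-636/59, M2=1194/59, M3=-246/59, M4=141/59, M5=0
seg 0: a=-2, c=M0/2=0, d=(M1−M0)/(6·3)=-106/177, b=Δ0−h0·(2M0+M1)/6=436/59
seg 1: a=4, c=M1/2=-318/59, d=(M2−M1)/(6·1)=305/59, b=Δ1−h1·(2M1+M2)/6=-518/59
seg 2: a=-5, c=M2/2=597/59, d=(M3−M2)/(6·1)=-240/59, b=Δ2−h2·(2M2+M3)/6=-239/59
seg 3: a=-3, c=M3/2=-123/59, d=(M4−M3)/(6·2)=129/236, b=Δ3−h3·(2M3+M4)/6=235/59
seg 4: a=1, c=M4/2=141/118, d=(M5−M4)/(6·1)=-47/118, b=Δ4−h4·(2M4+M5)/6=130/59
t_q=17/4 → seg 2, τ=1/4; S=-5+-239/59·τ+597/59·τ²+-240/59·τ³=-5139/944

  seg 0: a=-2 b=436/59 c=0 d=-106/177
  seg 1: a=4 b=-518/59 c=-318/59 d=305/59
  seg 2: a=-5 b=-239/59 c=597/59 d=-240/59
  seg 3: a=-3 b=235/59 c=-123/59 d=129/236
  seg 4: a=1 b=130/59 c=141/118 d=-47/118
S(17/4) = -5139/944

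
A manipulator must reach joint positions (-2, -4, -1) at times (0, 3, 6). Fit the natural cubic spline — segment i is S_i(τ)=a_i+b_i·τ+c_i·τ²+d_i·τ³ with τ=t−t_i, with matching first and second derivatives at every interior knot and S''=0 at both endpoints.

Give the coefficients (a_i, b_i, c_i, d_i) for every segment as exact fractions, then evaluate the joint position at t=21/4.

Δ: Δ0=-2/3, Δ1=1
row 1: diag=12, rhs=10; c'=1/4, d'=5/6
back: M1=5/6
M: M0=0, M1=5/6, M2=0
seg 0: a=-2, c=M0/2=0, d=(M1−M0)/(6·3)=5/108, b=Δ0−h0·(2M0+M1)/6=-13/12
seg 1: a=-4, c=M1/2=5/12, d=(M2−M1)/(6·3)=-5/108, b=Δ1−h1·(2M1+M2)/6=1/6
t_q=21/4 → seg 1, τ=9/4; S=-4+1/6·τ+5/12·τ²+-5/108·τ³=-523/256

  seg 0: a=-2 b=-13/12 c=0 d=5/108
  seg 1: a=-4 b=1/6 c=5/12 d=-5/108
S(21/4) = -523/256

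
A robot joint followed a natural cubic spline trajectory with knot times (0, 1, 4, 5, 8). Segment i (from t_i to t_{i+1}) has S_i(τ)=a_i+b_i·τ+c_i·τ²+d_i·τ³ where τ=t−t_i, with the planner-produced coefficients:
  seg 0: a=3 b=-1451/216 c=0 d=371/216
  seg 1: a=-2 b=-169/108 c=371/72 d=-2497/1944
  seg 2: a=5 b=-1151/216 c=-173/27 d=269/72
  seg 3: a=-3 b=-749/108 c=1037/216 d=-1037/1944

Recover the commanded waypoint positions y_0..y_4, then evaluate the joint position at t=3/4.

y_0 = S_0(0) = a_0 = 3
y_1 = S_1(0) = a_1 = -2
y_2 = S_2(0) = a_2 = 5
y_3 = S_3(0) = a_3 = -3
y_4 = S_3(3) = 5
t_q=3/4 is in segment 0 (τ=3/4); S_0(τ)=-6053/4608

y_0=3 y_1=-2 y_2=5 y_3=-3 y_4=5
S(3/4) = -6053/4608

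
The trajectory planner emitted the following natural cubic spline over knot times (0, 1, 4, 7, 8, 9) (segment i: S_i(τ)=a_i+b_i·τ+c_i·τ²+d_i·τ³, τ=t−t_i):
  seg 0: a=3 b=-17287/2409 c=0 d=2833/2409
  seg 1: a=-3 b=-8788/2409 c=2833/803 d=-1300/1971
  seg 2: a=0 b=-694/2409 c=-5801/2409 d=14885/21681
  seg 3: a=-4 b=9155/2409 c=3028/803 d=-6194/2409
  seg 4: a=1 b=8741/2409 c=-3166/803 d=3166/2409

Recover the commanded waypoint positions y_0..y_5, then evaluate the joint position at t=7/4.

y_0 = S_0(0) = a_0 = 3
y_1 = S_1(0) = a_1 = -3
y_2 = S_2(0) = a_2 = 0
y_3 = S_3(0) = a_3 = -4
y_4 = S_4(0) = a_4 = 1
y_5 = S_4(1) = 2
t_q=7/4 is in segment 1 (τ=3/4); S_1(τ)=-25887/6424

y_0=3 y_1=-3 y_2=0 y_3=-4 y_4=1 y_5=2
S(7/4) = -25887/6424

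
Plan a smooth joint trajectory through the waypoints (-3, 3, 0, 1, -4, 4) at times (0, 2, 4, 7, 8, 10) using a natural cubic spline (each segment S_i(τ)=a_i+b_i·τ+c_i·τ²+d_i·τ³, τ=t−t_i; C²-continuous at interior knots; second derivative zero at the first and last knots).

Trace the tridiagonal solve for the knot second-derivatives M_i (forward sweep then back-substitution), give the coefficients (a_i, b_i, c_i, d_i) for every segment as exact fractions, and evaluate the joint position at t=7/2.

Δ: Δ0=3, Δ1=-3/2, Δ2=1/3, Δ3=-5, Δ4=4
row 1: diag=8, rhs=-27; c'=1/4, d'=-27/8
row 2: denom=10−2·1/4=19/2; d'=(11−2·-27/8)/(19/2)=71/38
row 3: denom=8−3·6/19=134/19; d'=(-32−3·71/38)/(134/19)=-1429/268
row 4: denom=6−1·19/134=785/134; d'=(54−1·-1429/268)/(785/134)=15901/1570
back: M4=15901/1570
back: M3=-1429/268−19/134·15901/1570=-5313/785
back: M2=71/38−6/19·-5313/785=6289/1570
back: M1=-27/8−1/4·6289/1570=-6871/1570
M: M0=0, M1=-6871/1570, M2=6289/1570, M3=-5313/785, M4=15901/1570, M5=0
seg 0: a=-3, c=M0/2=0, d=(M1−M0)/(6·2)=-6871/18840, b=Δ0−h0·(2M0+M1)/6=21001/4710
seg 1: a=3, c=M1/2=-6871/3140, d=(M2−M1)/(6·2)=329/471, b=Δ1−h1·(2M1+M2)/6=194/2355
seg 2: a=0, c=M2/2=6289/3140, d=(M3−M2)/(6·3)=-3383/5652, b=Δ2−h2·(2M2+M3)/6=-679/2355
seg 3: a=1, c=M3/2=-5313/1570, d=(M4−M3)/(6·1)=26527/9420, b=Δ3−h3·(2M3+M4)/6=-41749/9420
seg 4: a=-4, c=M4/2=15901/3140, d=(M5−M4)/(6·2)=-15901/18840, b=Δ4−h4·(2M4+M5)/6=-6481/2355
t_q=7/2 → seg 1, τ=3/2; S=3+194/2355·τ+-6871/3140·τ²+329/471·τ³=7003/12560

  seg 0: a=-3 b=21001/4710 c=0 d=-6871/18840
  seg 1: a=3 b=194/2355 c=-6871/3140 d=329/471
  seg 2: a=0 b=-679/2355 c=6289/3140 d=-3383/5652
  seg 3: a=1 b=-41749/9420 c=-5313/1570 d=26527/9420
  seg 4: a=-4 b=-6481/2355 c=15901/3140 d=-15901/18840
S(7/2) = 7003/12560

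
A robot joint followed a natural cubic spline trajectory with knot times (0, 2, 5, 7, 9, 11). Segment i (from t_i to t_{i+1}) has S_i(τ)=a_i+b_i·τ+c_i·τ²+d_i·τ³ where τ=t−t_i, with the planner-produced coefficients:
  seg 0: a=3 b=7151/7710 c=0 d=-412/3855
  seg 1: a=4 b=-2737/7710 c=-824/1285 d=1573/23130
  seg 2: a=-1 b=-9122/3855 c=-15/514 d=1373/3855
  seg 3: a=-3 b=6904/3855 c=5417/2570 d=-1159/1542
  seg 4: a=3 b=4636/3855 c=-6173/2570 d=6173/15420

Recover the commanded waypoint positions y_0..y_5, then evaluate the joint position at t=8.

y_0 = S_0(0) = a_0 = 3
y_1 = S_1(0) = a_1 = 4
y_2 = S_2(0) = a_2 = -1
y_3 = S_3(0) = a_3 = -3
y_4 = S_4(0) = a_4 = 3
y_5 = S_4(2) = -1
t_q=8 is in segment 3 (τ=1); S_3(τ)=189/1285

y_0=3 y_1=4 y_2=-1 y_3=-3 y_4=3 y_5=-1
S(8) = 189/1285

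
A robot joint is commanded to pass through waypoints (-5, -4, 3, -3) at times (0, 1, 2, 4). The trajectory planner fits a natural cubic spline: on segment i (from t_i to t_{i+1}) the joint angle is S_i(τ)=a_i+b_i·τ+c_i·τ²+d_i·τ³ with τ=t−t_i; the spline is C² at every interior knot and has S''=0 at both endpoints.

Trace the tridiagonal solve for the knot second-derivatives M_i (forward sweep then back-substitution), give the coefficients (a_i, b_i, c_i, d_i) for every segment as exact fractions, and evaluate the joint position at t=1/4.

  seg 0: a=-5 b=-1 c=0 d=2
  seg 1: a=-4 b=5 c=6 d=-4
  seg 2: a=3 b=5 c=-6 d=1
S(1/4) = -167/32

Δ: Δ0=1, Δ1=7, Δ2=-3
row 1: diag=4, rhs=36; c'=1/4, d'=9
row 2: denom=6−1·1/4=23/4; d'=(-60−1·9)/(23/4)=-12
back: M2=-12
back: M1=9−1/4·-12=12
M: M0=0, M1=12, M2=-12, M3=0
seg 0: a=-5, c=M0/2=0, d=(M1−M0)/(6·1)=2, b=Δ0−h0·(2M0+M1)/6=-1
seg 1: a=-4, c=M1/2=6, d=(M2−M1)/(6·1)=-4, b=Δ1−h1·(2M1+M2)/6=5
seg 2: a=3, c=M2/2=-6, d=(M3−M2)/(6·2)=1, b=Δ2−h2·(2M2+M3)/6=5
t_q=1/4 → seg 0, τ=1/4; S=-5+-1·τ+0·τ²+2·τ³=-167/32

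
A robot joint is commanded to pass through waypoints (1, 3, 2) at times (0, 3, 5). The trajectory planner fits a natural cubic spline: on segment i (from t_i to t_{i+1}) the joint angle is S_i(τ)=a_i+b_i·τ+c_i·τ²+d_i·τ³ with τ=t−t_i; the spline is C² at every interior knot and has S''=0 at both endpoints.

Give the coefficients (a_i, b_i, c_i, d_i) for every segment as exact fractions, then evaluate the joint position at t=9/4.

  seg 0: a=1 b=61/60 c=0 d=-7/180
  seg 1: a=3 b=-1/30 c=-7/20 d=7/120
S(9/4) = 3641/1280

Δ: Δ0=2/3, Δ1=-1/2
row 1: diag=10, rhs=-7; c'=1/5, d'=-7/10
back: M1=-7/10
M: M0=0, M1=-7/10, M2=0
seg 0: a=1, c=M0/2=0, d=(M1−M0)/(6·3)=-7/180, b=Δ0−h0·(2M0+M1)/6=61/60
seg 1: a=3, c=M1/2=-7/20, d=(M2−M1)/(6·2)=7/120, b=Δ1−h1·(2M1+M2)/6=-1/30
t_q=9/4 → seg 0, τ=9/4; S=1+61/60·τ+0·τ²+-7/180·τ³=3641/1280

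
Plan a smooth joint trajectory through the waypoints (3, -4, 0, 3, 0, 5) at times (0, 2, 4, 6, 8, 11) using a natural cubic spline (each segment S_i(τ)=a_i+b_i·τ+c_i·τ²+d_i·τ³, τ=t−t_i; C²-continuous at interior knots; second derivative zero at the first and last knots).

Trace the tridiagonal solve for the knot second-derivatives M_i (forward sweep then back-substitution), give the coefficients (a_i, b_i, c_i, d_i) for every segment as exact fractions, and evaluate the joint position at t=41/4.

Δ: Δ0=-7/2, Δ1=2, Δ2=3/2, Δ3=-3/2, Δ4=5/3
row 1: diag=8, rhs=33; c'=1/4, d'=33/8
row 2: denom=8−2·1/4=15/2; d'=(-3−2·33/8)/(15/2)=-3/2
row 3: denom=8−2·4/15=112/15; d'=(-18−2·-3/2)/(112/15)=-225/112
row 4: denom=10−2·15/56=265/28; d'=(19−2·-225/112)/(265/28)=1289/530
back: M4=1289/530
back: M3=-225/112−15/56·1289/530=-141/53
back: M2=-3/2−4/15·-141/53=-419/530
back: M1=33/8−1/4·-419/530=2291/530
M: M0=0, M1=2291/530, M2=-419/530, M3=-141/53, M4=1289/530, M5=0
seg 0: a=3, c=M0/2=0, d=(M1−M0)/(6·2)=2291/6360, b=Δ0−h0·(2M0+M1)/6=-3928/795
seg 1: a=-4, c=M1/2=2291/1060, d=(M2−M1)/(6·2)=-271/636, b=Δ1−h1·(2M1+M2)/6=-983/1590
seg 2: a=0, c=M2/2=-419/1060, d=(M3−M2)/(6·2)=-991/6360, b=Δ2−h2·(2M2+M3)/6=4633/1590
seg 3: a=3, c=M3/2=-141/106, d=(M4−M3)/(6·2)=2699/6360, b=Δ3−h3·(2M3+M4)/6=-427/795
seg 4: a=0, c=M4/2=1289/1060, d=(M5−M4)/(6·3)=-1289/9540, b=Δ4−h4·(2M4+M5)/6=-1217/1590
t_q=41/4 → seg 4, τ=9/4; S=0+-1217/1590·τ+1289/1060·τ²+-1289/9540·τ³=39279/13568

  seg 0: a=3 b=-3928/795 c=0 d=2291/6360
  seg 1: a=-4 b=-983/1590 c=2291/1060 d=-271/636
  seg 2: a=0 b=4633/1590 c=-419/1060 d=-991/6360
  seg 3: a=3 b=-427/795 c=-141/106 d=2699/6360
  seg 4: a=0 b=-1217/1590 c=1289/1060 d=-1289/9540
S(41/4) = 39279/13568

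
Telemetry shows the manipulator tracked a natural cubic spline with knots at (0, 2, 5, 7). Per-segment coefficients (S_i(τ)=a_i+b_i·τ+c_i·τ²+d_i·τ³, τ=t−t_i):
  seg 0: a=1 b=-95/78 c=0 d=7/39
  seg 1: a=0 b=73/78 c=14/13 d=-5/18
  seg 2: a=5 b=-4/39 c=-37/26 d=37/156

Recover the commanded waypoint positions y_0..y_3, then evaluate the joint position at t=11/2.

y_0 = S_0(0) = a_0 = 1
y_1 = S_1(0) = a_1 = 0
y_2 = S_2(0) = a_2 = 5
y_3 = S_2(2) = 1
t_q=11/2 is in segment 2 (τ=1/2); S_2(τ)=1923/416

y_0=1 y_1=0 y_2=5 y_3=1
S(11/2) = 1923/416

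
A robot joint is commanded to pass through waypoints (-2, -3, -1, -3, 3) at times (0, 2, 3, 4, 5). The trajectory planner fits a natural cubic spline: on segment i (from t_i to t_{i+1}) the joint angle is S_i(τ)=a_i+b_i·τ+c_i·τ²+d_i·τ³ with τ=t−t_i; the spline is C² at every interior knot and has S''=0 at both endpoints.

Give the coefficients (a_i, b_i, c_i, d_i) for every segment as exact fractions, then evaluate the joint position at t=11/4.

  seg 0: a=-2 b=-83/43 c=0 d=123/344
  seg 1: a=-3 b=203/86 c=369/172 d=-431/172
  seg 2: a=-1 b=-149/172 c=-231/43 d=729/172
  seg 3: a=-3 b=95/86 c=1263/172 d=-421/172
S(11/4) = -11889/11008

Δ: Δ0=-1/2, Δ1=2, Δ2=-2, Δ3=6
row 1: diag=6, rhs=15; c'=1/6, d'=5/2
row 2: denom=4−1·1/6=23/6; d'=(-24−1·5/2)/(23/6)=-159/23
row 3: denom=4−1·6/23=86/23; d'=(48−1·-159/23)/(86/23)=1263/86
back: M3=1263/86
back: M2=-159/23−6/23·1263/86=-462/43
back: M1=5/2−1/6·-462/43=369/86
M: M0=0, M1=369/86, M2=-462/43, M3=1263/86, M4=0
seg 0: a=-2, c=M0/2=0, d=(M1−M0)/(6·2)=123/344, b=Δ0−h0·(2M0+M1)/6=-83/43
seg 1: a=-3, c=M1/2=369/172, d=(M2−M1)/(6·1)=-431/172, b=Δ1−h1·(2M1+M2)/6=203/86
seg 2: a=-1, c=M2/2=-231/43, d=(M3−M2)/(6·1)=729/172, b=Δ2−h2·(2M2+M3)/6=-149/172
seg 3: a=-3, c=M3/2=1263/172, d=(M4−M3)/(6·1)=-421/172, b=Δ3−h3·(2M3+M4)/6=95/86
t_q=11/4 → seg 1, τ=3/4; S=-3+203/86·τ+369/172·τ²+-431/172·τ³=-11889/11008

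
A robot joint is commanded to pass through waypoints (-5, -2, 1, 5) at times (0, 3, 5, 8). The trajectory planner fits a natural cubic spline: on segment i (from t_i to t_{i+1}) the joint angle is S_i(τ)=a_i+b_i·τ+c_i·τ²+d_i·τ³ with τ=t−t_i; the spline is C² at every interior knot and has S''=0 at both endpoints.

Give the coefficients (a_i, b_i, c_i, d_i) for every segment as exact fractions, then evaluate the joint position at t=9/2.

Δ: Δ0=1, Δ1=3/2, Δ2=4/3
row 1: diag=10, rhs=3; c'=1/5, d'=3/10
row 2: denom=10−2·1/5=48/5; d'=(-1−2·3/10)/(48/5)=-1/6
back: M2=-1/6
back: M1=3/10−1/5·-1/6=1/3
M: M0=0, M1=1/3, M2=-1/6, M3=0
seg 0: a=-5, c=M0/2=0, d=(M1−M0)/(6·3)=1/54, b=Δ0−h0·(2M0+M1)/6=5/6
seg 1: a=-2, c=M1/2=1/6, d=(M2−M1)/(6·2)=-1/24, b=Δ1−h1·(2M1+M2)/6=4/3
seg 2: a=1, c=M2/2=-1/12, d=(M3−M2)/(6·3)=1/108, b=Δ2−h2·(2M2+M3)/6=3/2
t_q=9/2 → seg 1, τ=3/2; S=-2+4/3·τ+1/6·τ²+-1/24·τ³=15/64

  seg 0: a=-5 b=5/6 c=0 d=1/54
  seg 1: a=-2 b=4/3 c=1/6 d=-1/24
  seg 2: a=1 b=3/2 c=-1/12 d=1/108
S(9/2) = 15/64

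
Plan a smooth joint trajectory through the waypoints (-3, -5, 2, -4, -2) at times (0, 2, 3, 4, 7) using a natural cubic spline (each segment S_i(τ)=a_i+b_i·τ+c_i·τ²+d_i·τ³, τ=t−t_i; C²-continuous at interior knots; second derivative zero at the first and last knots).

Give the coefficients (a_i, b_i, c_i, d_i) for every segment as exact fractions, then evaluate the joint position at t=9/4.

  seg 0: a=-3 b=-1343/267 c=0 d=269/267
  seg 1: a=-5 b=1885/267 c=538/89 d=-1630/267
  seg 2: a=2 b=223/267 c=-1092/89 d=1451/267
  seg 3: a=-4 b=-1976/267 c=359/89 d=-359/801
S(9/4) = -8409/2848

Δ: Δ0=-1, Δ1=7, Δ2=-6, Δ3=2/3
row 1: diag=6, rhs=48; c'=1/6, d'=8
row 2: denom=4−1·1/6=23/6; d'=(-78−1·8)/(23/6)=-516/23
row 3: denom=8−1·6/23=178/23; d'=(40−1·-516/23)/(178/23)=718/89
back: M3=718/89
back: M2=-516/23−6/23·718/89=-2184/89
back: M1=8−1/6·-2184/89=1076/89
M: M0=0, M1=1076/89, M2=-2184/89, M3=718/89, M4=0
seg 0: a=-3, c=M0/2=0, d=(M1−M0)/(6·2)=269/267, b=Δ0−h0·(2M0+M1)/6=-1343/267
seg 1: a=-5, c=M1/2=538/89, d=(M2−M1)/(6·1)=-1630/267, b=Δ1−h1·(2M1+M2)/6=1885/267
seg 2: a=2, c=M2/2=-1092/89, d=(M3−M2)/(6·1)=1451/267, b=Δ2−h2·(2M2+M3)/6=223/267
seg 3: a=-4, c=M3/2=359/89, d=(M4−M3)/(6·3)=-359/801, b=Δ3−h3·(2M3+M4)/6=-1976/267
t_q=9/4 → seg 1, τ=1/4; S=-5+1885/267·τ+538/89·τ²+-1630/267·τ³=-8409/2848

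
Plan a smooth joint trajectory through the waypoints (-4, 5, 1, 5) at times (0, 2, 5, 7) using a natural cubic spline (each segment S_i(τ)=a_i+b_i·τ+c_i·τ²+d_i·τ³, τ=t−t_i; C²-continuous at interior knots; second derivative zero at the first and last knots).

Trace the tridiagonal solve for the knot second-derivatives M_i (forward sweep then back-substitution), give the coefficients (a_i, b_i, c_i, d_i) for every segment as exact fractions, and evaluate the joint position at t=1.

Δ: Δ0=9/2, Δ1=-4/3, Δ2=2
row 1: diag=10, rhs=-35; c'=3/10, d'=-7/2
row 2: denom=10−3·3/10=91/10; d'=(20−3·-7/2)/(91/10)=305/91
back: M2=305/91
back: M1=-7/2−3/10·305/91=-410/91
M: M0=0, M1=-410/91, M2=305/91, M3=0
seg 0: a=-4, c=M0/2=0, d=(M1−M0)/(6·2)=-205/546, b=Δ0−h0·(2M0+M1)/6=3277/546
seg 1: a=5, c=M1/2=-205/91, d=(M2−M1)/(6·3)=55/126, b=Δ1−h1·(2M1+M2)/6=817/546
seg 2: a=1, c=M2/2=305/182, d=(M3−M2)/(6·2)=-305/1092, b=Δ2−h2·(2M2+M3)/6=-64/273
t_q=1 → seg 0, τ=1; S=-4+3277/546·τ+0·τ²+-205/546·τ³=148/91

  seg 0: a=-4 b=3277/546 c=0 d=-205/546
  seg 1: a=5 b=817/546 c=-205/91 d=55/126
  seg 2: a=1 b=-64/273 c=305/182 d=-305/1092
S(1) = 148/91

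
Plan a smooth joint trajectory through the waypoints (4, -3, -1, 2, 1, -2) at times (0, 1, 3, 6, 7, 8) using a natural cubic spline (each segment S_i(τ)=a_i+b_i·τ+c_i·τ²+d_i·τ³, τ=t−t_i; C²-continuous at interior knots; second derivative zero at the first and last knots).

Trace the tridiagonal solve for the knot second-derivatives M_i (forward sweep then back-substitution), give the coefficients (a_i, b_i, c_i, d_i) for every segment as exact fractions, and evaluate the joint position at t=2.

Δ: Δ0=-7, Δ1=1, Δ2=1, Δ3=-1, Δ4=-3
row 1: diag=6, rhs=48; c'=1/3, d'=8
row 2: denom=10−2·1/3=28/3; d'=(0−2·8)/(28/3)=-12/7
row 3: denom=8−3·9/28=197/28; d'=(-12−3·-12/7)/(197/28)=-192/197
row 4: denom=4−1·28/197=760/197; d'=(-12−1·-192/197)/(760/197)=-543/190
back: M4=-543/190
back: M3=-192/197−28/197·-543/190=-54/95
back: M2=-12/7−9/28·-54/95=-291/190
back: M1=8−1/3·-291/190=1617/190
M: M0=0, M1=1617/190, M2=-291/190, M3=-54/95, M4=-543/190, M5=0
seg 0: a=4, c=M0/2=0, d=(M1−M0)/(6·1)=539/380, b=Δ0−h0·(2M0+M1)/6=-3199/380
seg 1: a=-3, c=M1/2=1617/380, d=(M2−M1)/(6·2)=-159/190, b=Δ1−h1·(2M1+M2)/6=-791/190
seg 2: a=-1, c=M2/2=-291/380, d=(M3−M2)/(6·3)=61/1140, b=Δ2−h2·(2M2+M3)/6=107/38
seg 3: a=2, c=M3/2=-27/95, d=(M4−M3)/(6·1)=-29/76, b=Δ3−h3·(2M3+M4)/6=-127/380
seg 4: a=1, c=M4/2=-543/380, d=(M5−M4)/(6·1)=181/380, b=Δ4−h4·(2M4+M5)/6=-389/190
t_q=2 → seg 1, τ=1; S=-3+-791/190·τ+1617/380·τ²+-159/190·τ³=-1423/380

  seg 0: a=4 b=-3199/380 c=0 d=539/380
  seg 1: a=-3 b=-791/190 c=1617/380 d=-159/190
  seg 2: a=-1 b=107/38 c=-291/380 d=61/1140
  seg 3: a=2 b=-127/380 c=-27/95 d=-29/76
  seg 4: a=1 b=-389/190 c=-543/380 d=181/380
S(2) = -1423/380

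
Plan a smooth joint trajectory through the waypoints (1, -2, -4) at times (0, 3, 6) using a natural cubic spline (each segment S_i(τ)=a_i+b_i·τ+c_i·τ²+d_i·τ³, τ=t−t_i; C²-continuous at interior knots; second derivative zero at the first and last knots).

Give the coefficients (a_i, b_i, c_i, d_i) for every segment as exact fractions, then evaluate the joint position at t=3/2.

Δ: Δ0=-1, Δ1=-2/3
row 1: diag=12, rhs=2; c'=1/4, d'=1/6
back: M1=1/6
M: M0=0, M1=1/6, M2=0
seg 0: a=1, c=M0/2=0, d=(M1−M0)/(6·3)=1/108, b=Δ0−h0·(2M0+M1)/6=-13/12
seg 1: a=-2, c=M1/2=1/12, d=(M2−M1)/(6·3)=-1/108, b=Δ1−h1·(2M1+M2)/6=-5/6
t_q=3/2 → seg 0, τ=3/2; S=1+-13/12·τ+0·τ²+1/108·τ³=-19/32

  seg 0: a=1 b=-13/12 c=0 d=1/108
  seg 1: a=-2 b=-5/6 c=1/12 d=-1/108
S(3/2) = -19/32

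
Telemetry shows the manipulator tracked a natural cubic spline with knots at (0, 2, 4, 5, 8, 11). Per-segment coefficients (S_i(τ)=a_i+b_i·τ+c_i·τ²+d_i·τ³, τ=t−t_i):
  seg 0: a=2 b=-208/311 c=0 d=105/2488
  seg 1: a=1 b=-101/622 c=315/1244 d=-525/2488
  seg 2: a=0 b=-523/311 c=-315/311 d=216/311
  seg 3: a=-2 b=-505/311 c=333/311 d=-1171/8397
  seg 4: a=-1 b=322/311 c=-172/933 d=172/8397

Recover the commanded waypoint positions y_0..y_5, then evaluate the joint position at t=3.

y_0=2 y_1=1 y_2=0 y_3=-2 y_4=-1 y_5=1
S(3) = 2189/2488

y_0 = S_0(0) = a_0 = 2
y_1 = S_1(0) = a_1 = 1
y_2 = S_2(0) = a_2 = 0
y_3 = S_3(0) = a_3 = -2
y_4 = S_4(0) = a_4 = -1
y_5 = S_4(3) = 1
t_q=3 is in segment 1 (τ=1); S_1(τ)=2189/2488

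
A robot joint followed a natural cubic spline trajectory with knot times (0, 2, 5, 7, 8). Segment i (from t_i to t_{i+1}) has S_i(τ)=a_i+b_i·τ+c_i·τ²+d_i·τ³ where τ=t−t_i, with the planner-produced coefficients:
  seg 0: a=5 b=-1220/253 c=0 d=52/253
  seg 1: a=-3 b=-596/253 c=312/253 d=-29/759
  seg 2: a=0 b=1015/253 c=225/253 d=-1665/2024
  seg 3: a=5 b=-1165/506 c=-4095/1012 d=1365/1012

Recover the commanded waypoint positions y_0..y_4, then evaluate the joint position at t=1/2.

y_0=5 y_1=-3 y_2=0 y_3=5 y_4=0
S(1/2) = 1323/506

y_0 = S_0(0) = a_0 = 5
y_1 = S_1(0) = a_1 = -3
y_2 = S_2(0) = a_2 = 0
y_3 = S_3(0) = a_3 = 5
y_4 = S_3(1) = 0
t_q=1/2 is in segment 0 (τ=1/2); S_0(τ)=1323/506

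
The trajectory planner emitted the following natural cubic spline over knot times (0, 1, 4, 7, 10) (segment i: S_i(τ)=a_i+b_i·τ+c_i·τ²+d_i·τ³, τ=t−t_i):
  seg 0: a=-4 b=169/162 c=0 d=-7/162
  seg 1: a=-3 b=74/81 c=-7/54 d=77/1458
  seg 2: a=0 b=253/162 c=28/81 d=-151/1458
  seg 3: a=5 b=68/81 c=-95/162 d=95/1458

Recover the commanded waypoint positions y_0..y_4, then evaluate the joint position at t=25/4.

y_0=-4 y_1=-3 y_2=0 y_3=5 y_4=4
S(25/4) = 4705/1152

y_0 = S_0(0) = a_0 = -4
y_1 = S_1(0) = a_1 = -3
y_2 = S_2(0) = a_2 = 0
y_3 = S_3(0) = a_3 = 5
y_4 = S_3(3) = 4
t_q=25/4 is in segment 2 (τ=9/4); S_2(τ)=4705/1152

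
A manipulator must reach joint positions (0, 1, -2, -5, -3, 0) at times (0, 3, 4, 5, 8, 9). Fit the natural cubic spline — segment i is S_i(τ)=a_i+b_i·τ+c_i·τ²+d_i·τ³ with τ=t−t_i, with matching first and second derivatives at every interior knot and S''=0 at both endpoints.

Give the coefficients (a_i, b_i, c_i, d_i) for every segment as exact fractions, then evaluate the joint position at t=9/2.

  seg 0: a=0 b=2600/1641 c=0 d=-2053/14769
  seg 1: a=1 b=-3559/1641 c=-2053/1641 d=689/1641
  seg 2: a=-2 b=-1866/547 c=14/1641 d=661/1641
  seg 3: a=-5 b=-3587/1641 c=1997/1641 d=-1310/14769
  seg 4: a=-3 b=4465/1641 c=229/547 d=-229/1641
S(9/2) = -47959/13128

Δ: Δ0=1/3, Δ1=-3, Δ2=-3, Δ3=2/3, Δ4=3
row 1: diag=8, rhs=-20; c'=1/8, d'=-5/2
row 2: denom=4−1·1/8=31/8; d'=(0−1·-5/2)/(31/8)=20/31
row 3: denom=8−1·8/31=240/31; d'=(22−1·20/31)/(240/31)=331/120
row 4: denom=8−3·31/80=547/80; d'=(14−3·331/120)/(547/80)=458/547
back: M4=458/547
back: M3=331/120−31/80·458/547=3994/1641
back: M2=20/31−8/31·3994/1641=28/1641
back: M1=-5/2−1/8·28/1641=-4106/1641
M: M0=0, M1=-4106/1641, M2=28/1641, M3=3994/1641, M4=458/547, M5=0
seg 0: a=0, c=M0/2=0, d=(M1−M0)/(6·3)=-2053/14769, b=Δ0−h0·(2M0+M1)/6=2600/1641
seg 1: a=1, c=M1/2=-2053/1641, d=(M2−M1)/(6·1)=689/1641, b=Δ1−h1·(2M1+M2)/6=-3559/1641
seg 2: a=-2, c=M2/2=14/1641, d=(M3−M2)/(6·1)=661/1641, b=Δ2−h2·(2M2+M3)/6=-1866/547
seg 3: a=-5, c=M3/2=1997/1641, d=(M4−M3)/(6·3)=-1310/14769, b=Δ3−h3·(2M3+M4)/6=-3587/1641
seg 4: a=-3, c=M4/2=229/547, d=(M5−M4)/(6·1)=-229/1641, b=Δ4−h4·(2M4+M5)/6=4465/1641
t_q=9/2 → seg 2, τ=1/2; S=-2+-1866/547·τ+14/1641·τ²+661/1641·τ³=-47959/13128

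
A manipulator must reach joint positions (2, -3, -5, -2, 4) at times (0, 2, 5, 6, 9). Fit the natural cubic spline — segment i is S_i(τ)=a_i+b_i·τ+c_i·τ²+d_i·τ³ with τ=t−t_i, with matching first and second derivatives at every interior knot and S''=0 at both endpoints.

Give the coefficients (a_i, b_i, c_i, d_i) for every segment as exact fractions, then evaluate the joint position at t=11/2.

Δ: Δ0=-5/2, Δ1=-2/3, Δ2=3, Δ3=2
row 1: diag=10, rhs=11; c'=3/10, d'=11/10
row 2: denom=8−3·3/10=71/10; d'=(22−3·11/10)/(71/10)=187/71
row 3: denom=8−1·10/71=558/71; d'=(-6−1·187/71)/(558/71)=-613/558
back: M3=-613/558
back: M2=187/71−10/71·-613/558=778/279
back: M1=11/10−3/10·778/279=49/186
M: M0=0, M1=49/186, M2=778/279, M3=-613/558, M4=0
seg 0: a=2, c=M0/2=0, d=(M1−M0)/(6·2)=49/2232, b=Δ0−h0·(2M0+M1)/6=-722/279
seg 1: a=-3, c=M1/2=49/372, d=(M2−M1)/(6·3)=1409/10044, b=Δ1−h1·(2M1+M2)/6=-1297/558
seg 2: a=-5, c=M2/2=389/279, d=(M3−M2)/(6·1)=-241/372, b=Δ2−h2·(2M2+M3)/6=2515/1116
seg 3: a=-2, c=M3/2=-613/1116, d=(M4−M3)/(6·3)=613/10044, b=Δ3−h3·(2M3+M4)/6=1729/558
t_q=11/2 → seg 2, τ=1/2; S=-5+2515/1116·τ+389/279·τ²+-241/372·τ³=-32191/8928

  seg 0: a=2 b=-722/279 c=0 d=49/2232
  seg 1: a=-3 b=-1297/558 c=49/372 d=1409/10044
  seg 2: a=-5 b=2515/1116 c=389/279 d=-241/372
  seg 3: a=-2 b=1729/558 c=-613/1116 d=613/10044
S(11/2) = -32191/8928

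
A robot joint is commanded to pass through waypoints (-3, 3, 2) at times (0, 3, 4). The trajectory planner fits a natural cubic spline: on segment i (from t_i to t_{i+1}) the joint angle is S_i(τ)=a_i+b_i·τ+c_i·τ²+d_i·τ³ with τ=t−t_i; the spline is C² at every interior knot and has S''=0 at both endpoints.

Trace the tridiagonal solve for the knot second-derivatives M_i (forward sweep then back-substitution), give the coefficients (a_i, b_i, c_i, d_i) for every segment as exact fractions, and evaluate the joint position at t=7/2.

  seg 0: a=-3 b=25/8 c=0 d=-1/8
  seg 1: a=3 b=-1/4 c=-9/8 d=3/8
S(7/2) = 169/64

Δ: Δ0=2, Δ1=-1
row 1: diag=8, rhs=-18; c'=1/8, d'=-9/4
back: M1=-9/4
M: M0=0, M1=-9/4, M2=0
seg 0: a=-3, c=M0/2=0, d=(M1−M0)/(6·3)=-1/8, b=Δ0−h0·(2M0+M1)/6=25/8
seg 1: a=3, c=M1/2=-9/8, d=(M2−M1)/(6·1)=3/8, b=Δ1−h1·(2M1+M2)/6=-1/4
t_q=7/2 → seg 1, τ=1/2; S=3+-1/4·τ+-9/8·τ²+3/8·τ³=169/64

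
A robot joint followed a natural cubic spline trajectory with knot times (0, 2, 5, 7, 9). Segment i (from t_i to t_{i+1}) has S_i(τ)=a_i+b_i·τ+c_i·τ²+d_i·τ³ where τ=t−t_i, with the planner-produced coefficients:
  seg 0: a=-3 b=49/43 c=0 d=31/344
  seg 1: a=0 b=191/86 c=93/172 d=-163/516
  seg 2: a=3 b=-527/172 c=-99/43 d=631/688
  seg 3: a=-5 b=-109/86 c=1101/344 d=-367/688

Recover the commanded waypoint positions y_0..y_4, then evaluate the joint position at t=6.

y_0 = S_0(0) = a_0 = -3
y_1 = S_1(0) = a_1 = 0
y_2 = S_2(0) = a_2 = 3
y_3 = S_3(0) = a_3 = -5
y_4 = S_3(2) = 1
t_q=6 is in segment 2 (τ=1); S_2(τ)=-997/688

y_0=-3 y_1=0 y_2=3 y_3=-5 y_4=1
S(6) = -997/688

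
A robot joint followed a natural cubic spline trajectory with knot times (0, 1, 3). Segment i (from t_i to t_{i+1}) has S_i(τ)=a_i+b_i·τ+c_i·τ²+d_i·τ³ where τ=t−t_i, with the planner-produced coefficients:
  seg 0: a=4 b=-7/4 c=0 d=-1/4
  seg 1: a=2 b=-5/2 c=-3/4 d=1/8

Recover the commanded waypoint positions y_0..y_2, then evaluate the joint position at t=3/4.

y_0 = S_0(0) = a_0 = 4
y_1 = S_1(0) = a_1 = 2
y_2 = S_1(2) = -5
t_q=3/4 is in segment 0 (τ=3/4); S_0(τ)=661/256

y_0=4 y_1=2 y_2=-5
S(3/4) = 661/256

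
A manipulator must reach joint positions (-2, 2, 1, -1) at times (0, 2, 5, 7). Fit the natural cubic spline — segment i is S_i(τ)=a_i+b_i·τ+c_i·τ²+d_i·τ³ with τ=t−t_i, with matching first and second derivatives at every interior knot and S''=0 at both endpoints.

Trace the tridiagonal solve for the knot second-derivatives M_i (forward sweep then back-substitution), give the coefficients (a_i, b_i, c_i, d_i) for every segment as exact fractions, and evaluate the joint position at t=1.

  seg 0: a=-2 b=674/273 c=0 d=-32/273
  seg 1: a=2 b=290/273 c=-64/91 d=5/63
  seg 2: a=1 b=-277/273 c=1/91 d=-1/546
S(1) = 32/91

Δ: Δ0=2, Δ1=-1/3, Δ2=-1
row 1: diag=10, rhs=-14; c'=3/10, d'=-7/5
row 2: denom=10−3·3/10=91/10; d'=(-4−3·-7/5)/(91/10)=2/91
back: M2=2/91
back: M1=-7/5−3/10·2/91=-128/91
M: M0=0, M1=-128/91, M2=2/91, M3=0
seg 0: a=-2, c=M0/2=0, d=(M1−M0)/(6·2)=-32/273, b=Δ0−h0·(2M0+M1)/6=674/273
seg 1: a=2, c=M1/2=-64/91, d=(M2−M1)/(6·3)=5/63, b=Δ1−h1·(2M1+M2)/6=290/273
seg 2: a=1, c=M2/2=1/91, d=(M3−M2)/(6·2)=-1/546, b=Δ2−h2·(2M2+M3)/6=-277/273
t_q=1 → seg 0, τ=1; S=-2+674/273·τ+0·τ²+-32/273·τ³=32/91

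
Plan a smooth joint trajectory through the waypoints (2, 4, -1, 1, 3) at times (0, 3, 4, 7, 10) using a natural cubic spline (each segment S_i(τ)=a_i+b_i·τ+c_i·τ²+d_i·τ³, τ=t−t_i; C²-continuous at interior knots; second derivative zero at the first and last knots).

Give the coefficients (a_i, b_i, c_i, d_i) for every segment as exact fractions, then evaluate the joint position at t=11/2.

  seg 0: a=2 b=713/228 c=0 d=-187/684
  seg 1: a=4 b=-485/114 c=-187/76 d=391/228
  seg 2: a=-1 b=-919/228 c=51/19 d=-85/228
  seg 3: a=1 b=229/114 c=-51/76 d=17/228
S(11/2) = -1377/608

Δ: Δ0=2/3, Δ1=-5, Δ2=2/3, Δ3=2/3
row 1: diag=8, rhs=-34; c'=1/8, d'=-17/4
row 2: denom=8−1·1/8=63/8; d'=(34−1·-17/4)/(63/8)=34/7
row 3: denom=12−3·8/21=76/7; d'=(0−3·34/7)/(76/7)=-51/38
back: M3=-51/38
back: M2=34/7−8/21·-51/38=102/19
back: M1=-17/4−1/8·102/19=-187/38
M: M0=0, M1=-187/38, M2=102/19, M3=-51/38, M4=0
seg 0: a=2, c=M0/2=0, d=(M1−M0)/(6·3)=-187/684, b=Δ0−h0·(2M0+M1)/6=713/228
seg 1: a=4, c=M1/2=-187/76, d=(M2−M1)/(6·1)=391/228, b=Δ1−h1·(2M1+M2)/6=-485/114
seg 2: a=-1, c=M2/2=51/19, d=(M3−M2)/(6·3)=-85/228, b=Δ2−h2·(2M2+M3)/6=-919/228
seg 3: a=1, c=M3/2=-51/76, d=(M4−M3)/(6·3)=17/228, b=Δ3−h3·(2M3+M4)/6=229/114
t_q=11/2 → seg 2, τ=3/2; S=-1+-919/228·τ+51/19·τ²+-85/228·τ³=-1377/608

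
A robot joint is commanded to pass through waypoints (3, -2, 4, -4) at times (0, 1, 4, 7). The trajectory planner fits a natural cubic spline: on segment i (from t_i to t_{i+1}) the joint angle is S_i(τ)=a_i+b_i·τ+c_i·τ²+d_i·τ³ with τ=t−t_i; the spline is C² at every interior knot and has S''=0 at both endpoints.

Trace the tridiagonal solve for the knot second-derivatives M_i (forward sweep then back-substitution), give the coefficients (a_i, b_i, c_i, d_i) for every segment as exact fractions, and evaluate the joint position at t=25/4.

  seg 0: a=3 b=-533/87 c=0 d=98/87
  seg 1: a=-2 b=-239/87 c=98/29 d=-469/783
  seg 2: a=4 b=118/87 c=-175/87 d=175/783
S(25/4) = -1087/1856

Δ: Δ0=-5, Δ1=2, Δ2=-8/3
row 1: diag=8, rhs=42; c'=3/8, d'=21/4
row 2: denom=12−3·3/8=87/8; d'=(-28−3·21/4)/(87/8)=-350/87
back: M2=-350/87
back: M1=21/4−3/8·-350/87=196/29
M: M0=0, M1=196/29, M2=-350/87, M3=0
seg 0: a=3, c=M0/2=0, d=(M1−M0)/(6·1)=98/87, b=Δ0−h0·(2M0+M1)/6=-533/87
seg 1: a=-2, c=M1/2=98/29, d=(M2−M1)/(6·3)=-469/783, b=Δ1−h1·(2M1+M2)/6=-239/87
seg 2: a=4, c=M2/2=-175/87, d=(M3−M2)/(6·3)=175/783, b=Δ2−h2·(2M2+M3)/6=118/87
t_q=25/4 → seg 2, τ=9/4; S=4+118/87·τ+-175/87·τ²+175/783·τ³=-1087/1856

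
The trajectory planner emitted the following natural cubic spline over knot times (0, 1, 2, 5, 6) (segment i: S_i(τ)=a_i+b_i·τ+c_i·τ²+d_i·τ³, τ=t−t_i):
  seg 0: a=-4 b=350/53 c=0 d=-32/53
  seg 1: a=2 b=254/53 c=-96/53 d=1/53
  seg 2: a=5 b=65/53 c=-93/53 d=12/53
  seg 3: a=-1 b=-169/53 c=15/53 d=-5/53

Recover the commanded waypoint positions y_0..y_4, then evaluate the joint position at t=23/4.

y_0=-4 y_1=2 y_2=5 y_3=-1 y_4=-4
S(23/4) = -11099/3392

y_0 = S_0(0) = a_0 = -4
y_1 = S_1(0) = a_1 = 2
y_2 = S_2(0) = a_2 = 5
y_3 = S_3(0) = a_3 = -1
y_4 = S_3(1) = -4
t_q=23/4 is in segment 3 (τ=3/4); S_3(τ)=-11099/3392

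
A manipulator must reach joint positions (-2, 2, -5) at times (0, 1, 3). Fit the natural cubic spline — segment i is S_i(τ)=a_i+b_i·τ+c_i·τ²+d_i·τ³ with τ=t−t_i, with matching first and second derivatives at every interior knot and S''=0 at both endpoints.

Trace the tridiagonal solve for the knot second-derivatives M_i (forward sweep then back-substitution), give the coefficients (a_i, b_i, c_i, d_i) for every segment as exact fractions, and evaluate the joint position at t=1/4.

Δ: Δ0=4, Δ1=-7/2
row 1: diag=6, rhs=-45; c'=1/3, d'=-15/2
back: M1=-15/2
M: M0=0, M1=-15/2, M2=0
seg 0: a=-2, c=M0/2=0, d=(M1−M0)/(6·1)=-5/4, b=Δ0−h0·(2M0+M1)/6=21/4
seg 1: a=2, c=M1/2=-15/4, d=(M2−M1)/(6·2)=5/8, b=Δ1−h1·(2M1+M2)/6=3/2
t_q=1/4 → seg 0, τ=1/4; S=-2+21/4·τ+0·τ²+-5/4·τ³=-181/256

  seg 0: a=-2 b=21/4 c=0 d=-5/4
  seg 1: a=2 b=3/2 c=-15/4 d=5/8
S(1/4) = -181/256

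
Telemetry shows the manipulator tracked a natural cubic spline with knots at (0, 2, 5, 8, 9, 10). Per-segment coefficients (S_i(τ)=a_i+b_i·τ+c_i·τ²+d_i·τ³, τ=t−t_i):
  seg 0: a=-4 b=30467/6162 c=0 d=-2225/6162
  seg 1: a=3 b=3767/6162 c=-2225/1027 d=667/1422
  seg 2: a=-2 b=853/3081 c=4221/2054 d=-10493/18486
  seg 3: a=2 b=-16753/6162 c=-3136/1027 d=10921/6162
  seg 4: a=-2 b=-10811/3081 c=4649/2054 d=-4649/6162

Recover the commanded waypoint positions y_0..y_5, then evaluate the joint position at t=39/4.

y_0 = S_0(0) = a_0 = -4
y_1 = S_1(0) = a_1 = 3
y_2 = S_2(0) = a_2 = -2
y_3 = S_3(0) = a_3 = 2
y_4 = S_4(0) = a_4 = -2
y_5 = S_4(1) = -4
t_q=39/4 is in segment 4 (τ=3/4); S_4(τ)=-483341/131456

y_0=-4 y_1=3 y_2=-2 y_3=2 y_4=-2 y_5=-4
S(39/4) = -483341/131456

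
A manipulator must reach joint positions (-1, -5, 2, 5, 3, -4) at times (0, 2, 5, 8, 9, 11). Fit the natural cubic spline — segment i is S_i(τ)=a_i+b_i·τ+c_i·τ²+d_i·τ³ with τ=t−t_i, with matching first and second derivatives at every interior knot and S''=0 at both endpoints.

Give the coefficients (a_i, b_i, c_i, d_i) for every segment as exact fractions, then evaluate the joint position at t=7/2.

Δ: Δ0=-2, Δ1=7/3, Δ2=1, Δ3=-2, Δ4=-7/2
row 1: diag=10, rhs=26; c'=3/10, d'=13/5
row 2: denom=12−3·3/10=111/10; d'=(-8−3·13/5)/(111/10)=-158/111
row 3: denom=8−3·10/37=266/37; d'=(-18−3·-158/111)/(266/37)=-254/133
row 4: denom=6−1·37/266=1559/266; d'=(-9−1·-254/133)/(1559/266)=-1886/1559
back: M4=-1886/1559
back: M3=-254/133−37/266·-1886/1559=-2715/1559
back: M2=-158/111−10/37·-2715/1559=-4456/4677
back: M1=13/5−3/10·-4456/4677=4499/1559
M: M0=0, M1=4499/1559, M2=-4456/4677, M3=-2715/1559, M4=-1886/1559, M5=0
seg 0: a=-1, c=M0/2=0, d=(M1−M0)/(6·2)=4499/18708, b=Δ0−h0·(2M0+M1)/6=-13853/4677
seg 1: a=-5, c=M1/2=4499/3118, d=(M2−M1)/(6·3)=-17953/84186, b=Δ1−h1·(2M1+M2)/6=-356/4677
seg 2: a=2, c=M2/2=-2228/4677, d=(M3−M2)/(6·3)=-3689/84186, b=Δ2−h2·(2M2+M3)/6=26411/9354
seg 3: a=5, c=M3/2=-2715/3118, d=(M4−M3)/(6·1)=829/9354, b=Δ3−h3·(2M3+M4)/6=-5696/4677
seg 4: a=3, c=M4/2=-943/1559, d=(M5−M4)/(6·2)=943/9354, b=Δ4−h4·(2M4+M5)/6=-25195/9354
t_q=7/2 → seg 1, τ=3/2; S=-5+-356/4677·τ+4499/3118·τ²+-17953/84186·τ³=-64539/24944

  seg 0: a=-1 b=-13853/4677 c=0 d=4499/18708
  seg 1: a=-5 b=-356/4677 c=4499/3118 d=-17953/84186
  seg 2: a=2 b=26411/9354 c=-2228/4677 d=-3689/84186
  seg 3: a=5 b=-5696/4677 c=-2715/3118 d=829/9354
  seg 4: a=3 b=-25195/9354 c=-943/1559 d=943/9354
S(7/2) = -64539/24944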